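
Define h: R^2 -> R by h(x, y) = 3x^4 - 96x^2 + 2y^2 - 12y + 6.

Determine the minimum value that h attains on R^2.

-780

h(x,y) separates as P(x) + Q(y) + 6, so its minimum is min P + min Q + 6.
P'(x) = 12x(x - 4)(x + 4) vanishes at x ∈ {-4, 0, 4}; Q'(y) = 4y - 12 vanishes at y ∈ {3}.
Local minima of P (where P''>0): P(-4)=-768, P(4)=-768. Local minima of Q: Q(3)=-18.
So the global minimum of h is P(-4) + Q(3) + 6 = -768 − 18 + 6 = -780, attained at (-4, 3).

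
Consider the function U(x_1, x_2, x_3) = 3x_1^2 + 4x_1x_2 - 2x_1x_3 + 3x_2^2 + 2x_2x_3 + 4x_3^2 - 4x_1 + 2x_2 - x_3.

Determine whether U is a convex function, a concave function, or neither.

U is quadratic, so its Hessian is the constant matrix H = [[6, 4, -2], [4, 6, 2], [-2, 2, 8]].
Leading principal minors: 6, 20, 80.
All positive ⇒ H ≻ 0 ⇒ convex.

convex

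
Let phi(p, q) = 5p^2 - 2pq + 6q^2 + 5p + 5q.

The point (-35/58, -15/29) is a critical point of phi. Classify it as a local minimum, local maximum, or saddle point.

The Hessian of phi is constant: H = [[10, -2], [-2, 12]].
det(H) = 10·12 − (-2)² = 116.
det(H) > 0 and tr(H) = 22 > 0, so H is positive definite and the point is a local minimum.

local minimum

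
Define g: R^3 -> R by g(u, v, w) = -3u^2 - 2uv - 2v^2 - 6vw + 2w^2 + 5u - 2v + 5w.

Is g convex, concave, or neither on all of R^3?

g is quadratic, so its Hessian is the constant matrix H = [[-6, -2, 0], [-2, -4, -6], [0, -6, 4]].
Leading principal minors: -6, 20, 296.
Neither pattern holds ⇒ H is indefinite ⇒ neither convex nor concave.

neither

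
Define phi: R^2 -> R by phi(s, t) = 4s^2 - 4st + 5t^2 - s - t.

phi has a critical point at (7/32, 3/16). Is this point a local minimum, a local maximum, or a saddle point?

local minimum

The Hessian of phi is constant: H = [[8, -4], [-4, 10]].
det(H) = 8·10 − (-4)² = 64.
det(H) > 0 and tr(H) = 18 > 0, so H is positive definite and the point is a local minimum.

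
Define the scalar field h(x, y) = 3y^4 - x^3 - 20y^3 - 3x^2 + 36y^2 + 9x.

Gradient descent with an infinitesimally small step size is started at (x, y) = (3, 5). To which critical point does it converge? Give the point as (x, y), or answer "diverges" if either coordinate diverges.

h is separable, so gradient descent decouples: x follows -∂h/∂x, y follows -∂h/∂y.
∂h/∂x = -3(x - 1)(x + 3); at x=3 this is -36, so x increases.
∂h/∂y = 12y(y - 3)(y - 2); at y=5 this is 360, so y decreases.
The x-coordinate has no critical point in that direction and runs off to infinity.

diverges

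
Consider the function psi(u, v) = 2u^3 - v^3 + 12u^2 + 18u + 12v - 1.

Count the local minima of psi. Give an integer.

psi separates as a function of u plus a function of v, so ∇psi=0 decouples.
∂psi/∂u = 6(u + 1)(u + 3) = 0 at u ∈ {-3, -1}; ∂psi/∂v = -3(v - 2)(v + 2) = 0 at v ∈ {-2, 2}.
The Hessian is diagonal: diag(psi_uu, psi_vv). Second derivatives: psi_uu(-3)=-12, psi_uu(-1)=12; psi_vv(-2)=12, psi_vv(2)=-12.
Local minima occur where both diagonal entries positive: (-1, -2). Count: 1.

1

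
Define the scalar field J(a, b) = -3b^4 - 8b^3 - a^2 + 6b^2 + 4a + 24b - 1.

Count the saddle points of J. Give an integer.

J separates as a function of a plus a function of b, so ∇J=0 decouples.
∂J/∂a = -2(a - 2) = 0 at a ∈ {2}; ∂J/∂b = -12(b - 1)(b + 1)(b + 2) = 0 at b ∈ {-2, -1, 1}.
The Hessian is diagonal: diag(J_aa, J_bb). Second derivatives: J_aa(2)=-2; J_bb(-2)=-36, J_bb(-1)=24, J_bb(1)=-72.
Saddle points occur where the two diagonal entries have opposite signs: (2, -1). Count: 1.

1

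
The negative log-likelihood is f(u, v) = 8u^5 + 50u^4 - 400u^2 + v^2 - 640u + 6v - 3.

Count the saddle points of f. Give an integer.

f separates as a function of u plus a function of v, so ∇f=0 decouples.
∂f/∂u = 40(u - 2)(u + 1)(u + 2)(u + 4) = 0 at u ∈ {-4, -2, -1, 2}; ∂f/∂v = 2(v + 3) = 0 at v ∈ {-3}.
The Hessian is diagonal: diag(f_uu, f_vv). Second derivatives: f_uu(-4)=-1440, f_uu(-2)=320, f_uu(-1)=-360, f_uu(2)=2880; f_vv(-3)=2.
Saddle points occur where the two diagonal entries have opposite signs: (-4, -3), (-1, -3). Count: 2.

2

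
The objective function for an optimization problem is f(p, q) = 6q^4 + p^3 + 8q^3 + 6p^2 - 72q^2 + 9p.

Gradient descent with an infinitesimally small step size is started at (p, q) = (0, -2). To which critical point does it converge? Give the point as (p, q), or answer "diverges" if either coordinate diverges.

f is separable, so gradient descent decouples: p follows -∂f/∂p, q follows -∂f/∂q.
∂f/∂p = 3(p + 1)(p + 3); at p=0 this is 9, so p decreases.
∂f/∂q = 24q(q - 2)(q + 3); at q=-2 this is 192, so q decreases.
p converges to its nearest critical value -1 (a local min of the p-part); q converges to -3. The iterate converges to (-1, -3).

(-1, -3)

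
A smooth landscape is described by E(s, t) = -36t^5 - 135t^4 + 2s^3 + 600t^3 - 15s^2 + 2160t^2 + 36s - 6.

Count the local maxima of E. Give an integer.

2

E separates as a function of s plus a function of t, so ∇E=0 decouples.
∂E/∂s = 6(s - 3)(s - 2) = 0 at s ∈ {2, 3}; ∂E/∂t = -180t(t - 3)(t + 2)(t + 4) = 0 at t ∈ {-4, -2, 0, 3}.
The Hessian is diagonal: diag(E_ss, E_tt). Second derivatives: E_ss(2)=-6, E_ss(3)=6; E_tt(-4)=10080, E_tt(-2)=-3600, E_tt(0)=4320, E_tt(3)=-18900.
Local maxima occur where both diagonal entries negative: (2, -2), (2, 3). Count: 2.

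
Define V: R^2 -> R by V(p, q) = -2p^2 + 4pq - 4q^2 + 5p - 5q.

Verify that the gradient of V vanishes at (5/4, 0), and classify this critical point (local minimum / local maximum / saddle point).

local maximum

∇V = (-4p + 4q + 5, 4p - 8q - 5); substituting (5/4, 0) gives ∇V = (0, 0), so (5/4, 0) is indeed a critical point.
The Hessian of V is constant: H = [[-4, 4], [4, -8]].
det(H) = (-4)·(-8) − 4² = 16.
det(H) > 0 and tr(H) = -12 < 0, so H is negative definite and the point is a local maximum.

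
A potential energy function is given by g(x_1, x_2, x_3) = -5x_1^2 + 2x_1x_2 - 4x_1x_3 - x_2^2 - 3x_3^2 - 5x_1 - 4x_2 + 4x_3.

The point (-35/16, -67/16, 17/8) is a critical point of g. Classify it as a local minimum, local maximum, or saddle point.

local maximum

The Hessian is constant: H = [[-10, 2, -4], [2, -2, 0], [-4, 0, -6]].
Leading principal minors: Δ₁ = -10, Δ₂ = 16, Δ₃ = -64.
The minors alternate sign starting negative (−, +, −), so H is negative definite: a local maximum.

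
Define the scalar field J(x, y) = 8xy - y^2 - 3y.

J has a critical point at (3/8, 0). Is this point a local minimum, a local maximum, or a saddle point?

The Hessian of J is constant: H = [[0, 8], [8, -2]].
det(H) = 0·(-2) − 8² = -64.
Since det(H) < 0, H is indefinite and the critical point is a saddle point.

saddle point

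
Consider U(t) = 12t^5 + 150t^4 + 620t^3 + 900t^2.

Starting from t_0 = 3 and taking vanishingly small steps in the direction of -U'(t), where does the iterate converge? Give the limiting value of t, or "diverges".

U'(t) = 60t(t + 2)(t + 3)(t + 5), so U'(3) = 43200.
Gradient descent moves in the -U' direction, i.e. t is decreasing.
The nearest critical point in that direction is t = 0, where U'' = 1800 > 0 (a local minimum). The iterate converges there.

0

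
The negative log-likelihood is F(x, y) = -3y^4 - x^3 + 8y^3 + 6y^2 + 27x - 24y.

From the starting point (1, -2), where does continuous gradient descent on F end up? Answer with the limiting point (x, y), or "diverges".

diverges

F is separable, so gradient descent decouples: x follows -∂F/∂x, y follows -∂F/∂y.
∂F/∂x = -3(x - 3)(x + 3); at x=1 this is 24, so x decreases.
∂F/∂y = -12(y - 2)(y - 1)(y + 1); at y=-2 this is 144, so y decreases.
The y-coordinate has no critical point in that direction and runs off to infinity.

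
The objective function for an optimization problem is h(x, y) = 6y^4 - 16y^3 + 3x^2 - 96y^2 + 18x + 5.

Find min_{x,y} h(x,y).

-1046

h(x,y) separates as P(x) + Q(y) + 5, so its minimum is min P + min Q + 5.
P'(x) = 6x + 18 vanishes at x ∈ {-3}; Q'(y) = 24y(y - 4)(y + 2) vanishes at y ∈ {-2, 0, 4}.
Local minima of P (where P''>0): P(-3)=-27. Local minima of Q: Q(-2)=-160, Q(4)=-1024.
So the global minimum of h is P(-3) + Q(4) + 5 = -27 − 1024 + 5 = -1046, attained at (-3, 4).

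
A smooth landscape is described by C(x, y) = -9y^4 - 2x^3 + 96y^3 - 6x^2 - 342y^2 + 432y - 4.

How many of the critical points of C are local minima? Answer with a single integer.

1

C separates as a function of x plus a function of y, so ∇C=0 decouples.
∂C/∂x = -6x(x + 2) = 0 at x ∈ {-2, 0}; ∂C/∂y = -36(y - 4)(y - 3)(y - 1) = 0 at y ∈ {1, 3, 4}.
The Hessian is diagonal: diag(C_xx, C_yy). Second derivatives: C_xx(-2)=12, C_xx(0)=-12; C_yy(1)=-216, C_yy(3)=72, C_yy(4)=-108.
Local minima occur where both diagonal entries positive: (-2, 3). Count: 1.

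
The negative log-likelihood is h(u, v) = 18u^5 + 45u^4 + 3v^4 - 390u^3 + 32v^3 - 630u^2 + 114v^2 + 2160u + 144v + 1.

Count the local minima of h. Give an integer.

h separates as a function of u plus a function of v, so ∇h=0 decouples.
∂h/∂u = 90(u - 3)(u - 1)(u + 2)(u + 4) = 0 at u ∈ {-4, -2, 1, 3}; ∂h/∂v = 12(v + 1)(v + 3)(v + 4) = 0 at v ∈ {-4, -3, -1}.
The Hessian is diagonal: diag(h_uu, h_vv). Second derivatives: h_uu(-4)=-6300, h_uu(-2)=2700, h_uu(1)=-2700, h_uu(3)=6300; h_vv(-4)=36, h_vv(-3)=-24, h_vv(-1)=72.
Local minima occur where both diagonal entries positive: (-2, -4), (-2, -1), (3, -4), (3, -1). Count: 4.

4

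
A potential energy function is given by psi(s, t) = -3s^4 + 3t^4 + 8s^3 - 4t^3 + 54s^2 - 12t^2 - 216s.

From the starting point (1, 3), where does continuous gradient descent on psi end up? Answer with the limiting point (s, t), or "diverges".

psi is separable, so gradient descent decouples: s follows -∂psi/∂s, t follows -∂psi/∂t.
∂psi/∂s = -12(s - 3)(s - 2)(s + 3); at s=1 this is -96, so s increases.
∂psi/∂t = 12t(t - 2)(t + 1); at t=3 this is 144, so t decreases.
s converges to its nearest critical value 2 (a local min of the s-part); t converges to 2. The iterate converges to (2, 2).

(2, 2)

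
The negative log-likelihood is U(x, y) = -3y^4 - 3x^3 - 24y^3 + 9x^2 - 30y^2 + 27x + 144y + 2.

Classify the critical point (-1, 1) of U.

The mixed partial ∂²U/∂x∂y is 0, so the Hessian at any point is diag(U_xx, U_yy) = diag(18(-x + 1), -12(3y^2 + 12y + 5)).
At (-1, 1): H = diag(36, -240).
The eigenvalues have opposite signs, so H is indefinite: a saddle point.

saddle point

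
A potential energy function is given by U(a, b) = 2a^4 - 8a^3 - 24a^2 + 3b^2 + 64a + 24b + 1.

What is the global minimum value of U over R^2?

U(a,b) separates as P(a) + Q(b) + 1, so its minimum is min P + min Q + 1.
P'(a) = 8(a - 4)(a - 1)(a + 2) vanishes at a ∈ {-2, 1, 4}; Q'(b) = 6b + 24 vanishes at b ∈ {-4}.
Local minima of P (where P''>0): P(-2)=-128, P(4)=-128. Local minima of Q: Q(-4)=-48.
So the global minimum of U is P(-2) + Q(-4) + 1 = -128 − 48 + 1 = -175, attained at (-2, -4).

-175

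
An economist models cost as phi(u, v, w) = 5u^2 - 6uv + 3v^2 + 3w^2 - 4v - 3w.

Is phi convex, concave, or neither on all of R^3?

phi is quadratic, so its Hessian is the constant matrix H = [[10, -6, 0], [-6, 6, 0], [0, 0, 6]].
Leading principal minors: 10, 24, 144.
All positive ⇒ H ≻ 0 ⇒ convex.

convex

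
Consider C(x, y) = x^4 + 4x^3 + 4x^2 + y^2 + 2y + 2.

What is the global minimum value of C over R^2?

C(x,y) separates as P(x) + Q(y) + 2, so its minimum is min P + min Q + 2.
P'(x) = 4x(x + 1)(x + 2) vanishes at x ∈ {-2, -1, 0}; Q'(y) = 2y + 2 vanishes at y ∈ {-1}.
Local minima of P (where P''>0): P(-2)=0, P(0)=0. Local minima of Q: Q(-1)=-1.
So the global minimum of C is P(-2) + Q(-1) + 2 = 0 − 1 + 2 = 1, attained at (-2, -1).

1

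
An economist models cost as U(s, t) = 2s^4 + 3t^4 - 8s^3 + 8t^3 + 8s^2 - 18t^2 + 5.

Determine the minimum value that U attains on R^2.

-130

U(s,t) separates as P(s) + Q(t) + 5, so its minimum is min P + min Q + 5.
P'(s) = 8s(s - 2)(s - 1) vanishes at s ∈ {0, 1, 2}; Q'(t) = 12t(t - 1)(t + 3) vanishes at t ∈ {-3, 0, 1}.
Local minima of P (where P''>0): P(0)=0, P(2)=0. Local minima of Q: Q(-3)=-135, Q(1)=-7.
So the global minimum of U is P(0) + Q(-3) + 5 = 0 − 135 + 5 = -130, attained at (0, -3).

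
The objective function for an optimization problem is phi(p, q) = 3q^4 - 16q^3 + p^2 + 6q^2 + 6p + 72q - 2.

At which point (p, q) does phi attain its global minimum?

phi(p,q) separates as A(p) + B(q) − 2, so its minimum is min A + min B − 2.
A'(p) = 2p + 6 vanishes at p ∈ {-3}; B'(q) = 12(q - 3)(q - 2)(q + 1) vanishes at q ∈ {-1, 2, 3}.
Local minima of A (where A''>0): A(-3)=-9. Local minima of B: B(-1)=-47, B(3)=81.
So the global minimum of phi is A(-3) + B(-1) − 2 = -9 − 47 − 2 = -58, attained at (-3, -1).

(-3, -1)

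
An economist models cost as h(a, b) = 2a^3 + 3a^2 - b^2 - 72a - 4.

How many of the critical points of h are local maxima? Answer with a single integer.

1

h separates as a function of a plus a function of b, so ∇h=0 decouples.
∂h/∂a = 6(a - 3)(a + 4) = 0 at a ∈ {-4, 3}; ∂h/∂b = -2b = 0 at b ∈ {0}.
The Hessian is diagonal: diag(h_aa, h_bb). Second derivatives: h_aa(-4)=-42, h_aa(3)=42; h_bb(0)=-2.
Local maxima occur where both diagonal entries negative: (-4, 0). Count: 1.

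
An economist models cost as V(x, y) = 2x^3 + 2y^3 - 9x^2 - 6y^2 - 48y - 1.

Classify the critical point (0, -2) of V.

local maximum

The mixed partial ∂²V/∂x∂y is 0, so the Hessian at any point is diag(V_xx, V_yy) = diag(6(2x - 3), 12(y - 1)).
At (0, -2): H = diag(-18, -36).
Both eigenvalues are negative, so H is negative definite: a local maximum.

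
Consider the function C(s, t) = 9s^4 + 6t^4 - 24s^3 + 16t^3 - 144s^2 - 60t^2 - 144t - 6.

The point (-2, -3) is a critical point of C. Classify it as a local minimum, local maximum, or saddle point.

The mixed partial ∂²C/∂s∂t is 0, so the Hessian at any point is diag(C_ss, C_tt) = diag(36(3s^2 - 4s - 8), 24(3t^2 + 4t - 5)).
At (-2, -3): H = diag(432, 240).
Both eigenvalues are positive, so H is positive definite: a local minimum.

local minimum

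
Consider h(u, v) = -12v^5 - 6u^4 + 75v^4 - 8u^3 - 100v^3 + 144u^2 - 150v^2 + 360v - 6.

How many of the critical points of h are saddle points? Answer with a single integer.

h separates as a function of u plus a function of v, so ∇h=0 decouples.
∂h/∂u = -24u(u - 3)(u + 4) = 0 at u ∈ {-4, 0, 3}; ∂h/∂v = -60(v - 3)(v - 2)(v - 1)(v + 1) = 0 at v ∈ {-1, 1, 2, 3}.
The Hessian is diagonal: diag(h_uu, h_vv). Second derivatives: h_uu(-4)=-672, h_uu(0)=288, h_uu(3)=-504; h_vv(-1)=1440, h_vv(1)=-240, h_vv(2)=180, h_vv(3)=-480.
Saddle points occur where the two diagonal entries have opposite signs: (-4, -1), (-4, 2), (0, 1), (0, 3), (3, -1), (3, 2). Count: 6.

6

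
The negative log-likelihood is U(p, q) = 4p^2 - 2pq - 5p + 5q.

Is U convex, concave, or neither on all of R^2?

U is quadratic, so its Hessian is the constant matrix H = [[8, -2], [-2, 0]].
det(H) = -4, tr(H) = 8.
det(H) < 0, so H is indefinite: neither convex nor concave.

neither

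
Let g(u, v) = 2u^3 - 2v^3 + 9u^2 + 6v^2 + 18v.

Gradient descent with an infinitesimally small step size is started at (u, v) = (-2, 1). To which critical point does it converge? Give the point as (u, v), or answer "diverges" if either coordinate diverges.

(0, -1)

g is separable, so gradient descent decouples: u follows -∂g/∂u, v follows -∂g/∂v.
∂g/∂u = 6u(u + 3); at u=-2 this is -12, so u increases.
∂g/∂v = -6(v - 3)(v + 1); at v=1 this is 24, so v decreases.
u converges to its nearest critical value 0 (a local min of the u-part); v converges to -1. The iterate converges to (0, -1).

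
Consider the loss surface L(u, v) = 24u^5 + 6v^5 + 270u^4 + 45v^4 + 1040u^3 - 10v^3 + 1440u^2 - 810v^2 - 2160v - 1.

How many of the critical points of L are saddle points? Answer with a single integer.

L separates as a function of u plus a function of v, so ∇L=0 decouples.
∂L/∂u = 120u(u + 2)(u + 3)(u + 4) = 0 at u ∈ {-4, -3, -2, 0}; ∂L/∂v = 30(v - 3)(v + 2)(v + 3)(v + 4) = 0 at v ∈ {-4, -3, -2, 3}.
The Hessian is diagonal: diag(L_uu, L_vv). Second derivatives: L_uu(-4)=-960, L_uu(-3)=360, L_uu(-2)=-480, L_uu(0)=2880; L_vv(-4)=-420, L_vv(-3)=180, L_vv(-2)=-300, L_vv(3)=6300.
Saddle points occur where the two diagonal entries have opposite signs: (-4, -3), (-4, 3), (-3, -4), (-3, -2), (-2, -3), (-2, 3), (0, -4), (0, -2). Count: 8.

8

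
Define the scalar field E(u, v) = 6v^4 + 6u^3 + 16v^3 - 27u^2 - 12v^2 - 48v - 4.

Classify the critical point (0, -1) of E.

local maximum

The mixed partial ∂²E/∂u∂v is 0, so the Hessian at any point is diag(E_uu, E_vv) = diag(18(2u - 3), 24(3v^2 + 4v - 1)).
At (0, -1): H = diag(-54, -48).
Both eigenvalues are negative, so H is negative definite: a local maximum.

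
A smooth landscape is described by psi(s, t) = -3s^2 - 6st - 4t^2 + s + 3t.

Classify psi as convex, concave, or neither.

psi is quadratic, so its Hessian is the constant matrix H = [[-6, -6], [-6, -8]].
det(H) = 12, tr(H) = -14.
det(H) > 0 and tr(H) < 0, so H is negative definite everywhere: concave.

concave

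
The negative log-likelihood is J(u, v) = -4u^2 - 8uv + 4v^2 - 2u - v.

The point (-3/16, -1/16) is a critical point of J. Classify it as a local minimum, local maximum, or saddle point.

The Hessian of J is constant: H = [[-8, -8], [-8, 8]].
det(H) = (-8)·8 − (-8)² = -128.
Since det(H) < 0, H is indefinite and the critical point is a saddle point.

saddle point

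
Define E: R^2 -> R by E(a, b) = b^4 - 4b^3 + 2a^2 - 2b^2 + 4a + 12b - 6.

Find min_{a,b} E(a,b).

E(a,b) separates as P(a) + Q(b) − 6, so its minimum is min P + min Q − 6.
P'(a) = 4a + 4 vanishes at a ∈ {-1}; Q'(b) = 4(b - 3)(b - 1)(b + 1) vanishes at b ∈ {-1, 1, 3}.
Local minima of P (where P''>0): P(-1)=-2. Local minima of Q: Q(-1)=-9, Q(3)=-9.
So the global minimum of E is P(-1) + Q(-1) − 6 = -2 − 9 − 6 = -17, attained at (-1, -1).

-17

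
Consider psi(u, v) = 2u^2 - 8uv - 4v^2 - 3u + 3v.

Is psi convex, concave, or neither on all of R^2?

psi is quadratic, so its Hessian is the constant matrix H = [[4, -8], [-8, -8]].
det(H) = -96, tr(H) = -4.
det(H) < 0, so H is indefinite: neither convex nor concave.

neither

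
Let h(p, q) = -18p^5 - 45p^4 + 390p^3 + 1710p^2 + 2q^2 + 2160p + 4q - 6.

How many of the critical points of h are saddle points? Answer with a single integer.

2

h separates as a function of p plus a function of q, so ∇h=0 decouples.
∂h/∂p = -90(p - 4)(p + 1)(p + 2)(p + 3) = 0 at p ∈ {-3, -2, -1, 4}; ∂h/∂q = 4(q + 1) = 0 at q ∈ {-1}.
The Hessian is diagonal: diag(h_pp, h_qq). Second derivatives: h_pp(-3)=1260, h_pp(-2)=-540, h_pp(-1)=900, h_pp(4)=-18900; h_qq(-1)=4.
Saddle points occur where the two diagonal entries have opposite signs: (-2, -1), (4, -1). Count: 2.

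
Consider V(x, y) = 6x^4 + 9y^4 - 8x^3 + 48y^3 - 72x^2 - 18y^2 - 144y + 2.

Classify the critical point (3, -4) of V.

The mixed partial ∂²V/∂x∂y is 0, so the Hessian at any point is diag(V_xx, V_yy) = diag(24(3x^2 - 2x - 6), 36(3y^2 + 8y - 1)).
At (3, -4): H = diag(360, 540).
Both eigenvalues are positive, so H is positive definite: a local minimum.

local minimum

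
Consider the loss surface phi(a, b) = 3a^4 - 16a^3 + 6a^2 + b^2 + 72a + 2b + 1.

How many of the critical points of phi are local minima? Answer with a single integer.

2

phi separates as a function of a plus a function of b, so ∇phi=0 decouples.
∂phi/∂a = 12(a - 3)(a - 2)(a + 1) = 0 at a ∈ {-1, 2, 3}; ∂phi/∂b = 2(b + 1) = 0 at b ∈ {-1}.
The Hessian is diagonal: diag(phi_aa, phi_bb). Second derivatives: phi_aa(-1)=144, phi_aa(2)=-36, phi_aa(3)=48; phi_bb(-1)=2.
Local minima occur where both diagonal entries positive: (-1, -1), (3, -1). Count: 2.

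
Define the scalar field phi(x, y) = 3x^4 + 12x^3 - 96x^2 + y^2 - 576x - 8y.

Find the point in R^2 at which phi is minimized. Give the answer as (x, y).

phi(x,y) separates as P(x) + Q(y), so its minimum is min P + min Q.
P'(x) = 12(x - 4)(x + 3)(x + 4) vanishes at x ∈ {-4, -3, 4}; Q'(y) = 2y - 8 vanishes at y ∈ {4}.
Local minima of P (where P''>0): P(-4)=768, P(4)=-2304. Local minima of Q: Q(4)=-16.
So the global minimum of phi is P(4) + Q(4) = -2304 − 16 = -2320, attained at (4, 4).

(4, 4)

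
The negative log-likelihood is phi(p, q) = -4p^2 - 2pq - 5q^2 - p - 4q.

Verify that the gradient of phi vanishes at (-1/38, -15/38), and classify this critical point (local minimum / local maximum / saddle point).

∇phi = (-8p - 2q - 1, -2p - 10q - 4); substituting (-1/38, -15/38) gives ∇phi = (0, 0), so (-1/38, -15/38) is indeed a critical point.
The Hessian of phi is constant: H = [[-8, -2], [-2, -10]].
det(H) = (-8)·(-10) − (-2)² = 76.
det(H) > 0 and tr(H) = -18 < 0, so H is negative definite and the point is a local maximum.

local maximum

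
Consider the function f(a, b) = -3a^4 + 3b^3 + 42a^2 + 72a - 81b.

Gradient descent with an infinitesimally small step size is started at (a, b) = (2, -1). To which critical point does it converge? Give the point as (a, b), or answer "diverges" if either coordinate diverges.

(-1, 3)

f is separable, so gradient descent decouples: a follows -∂f/∂a, b follows -∂f/∂b.
∂f/∂a = -12(a - 3)(a + 1)(a + 2); at a=2 this is 144, so a decreases.
∂f/∂b = 9(b - 3)(b + 3); at b=-1 this is -72, so b increases.
a converges to its nearest critical value -1 (a local min of the a-part); b converges to 3. The iterate converges to (-1, 3).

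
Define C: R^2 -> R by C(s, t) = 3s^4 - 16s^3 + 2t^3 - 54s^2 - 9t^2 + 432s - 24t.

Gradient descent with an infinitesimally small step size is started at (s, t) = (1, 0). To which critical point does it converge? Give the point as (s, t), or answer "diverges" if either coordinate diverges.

(-3, 4)

C is separable, so gradient descent decouples: s follows -∂C/∂s, t follows -∂C/∂t.
∂C/∂s = 12(s - 4)(s - 3)(s + 3); at s=1 this is 288, so s decreases.
∂C/∂t = 6(t - 4)(t + 1); at t=0 this is -24, so t increases.
s converges to its nearest critical value -3 (a local min of the s-part); t converges to 4. The iterate converges to (-3, 4).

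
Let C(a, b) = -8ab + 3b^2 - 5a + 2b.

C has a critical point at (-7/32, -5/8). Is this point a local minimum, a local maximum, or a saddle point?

saddle point

The Hessian of C is constant: H = [[0, -8], [-8, 6]].
det(H) = 0·6 − (-8)² = -64.
Since det(H) < 0, H is indefinite and the critical point is a saddle point.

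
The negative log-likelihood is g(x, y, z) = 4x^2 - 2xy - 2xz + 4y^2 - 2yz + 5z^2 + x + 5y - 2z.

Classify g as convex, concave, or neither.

convex

g is quadratic, so its Hessian is the constant matrix H = [[8, -2, -2], [-2, 8, -2], [-2, -2, 10]].
Leading principal minors: 8, 60, 520.
All positive ⇒ H ≻ 0 ⇒ convex.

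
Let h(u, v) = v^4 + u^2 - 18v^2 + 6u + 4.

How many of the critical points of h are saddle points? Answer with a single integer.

1

h separates as a function of u plus a function of v, so ∇h=0 decouples.
∂h/∂u = 2(u + 3) = 0 at u ∈ {-3}; ∂h/∂v = 4v(v - 3)(v + 3) = 0 at v ∈ {-3, 0, 3}.
The Hessian is diagonal: diag(h_uu, h_vv). Second derivatives: h_uu(-3)=2; h_vv(-3)=72, h_vv(0)=-36, h_vv(3)=72.
Saddle points occur where the two diagonal entries have opposite signs: (-3, 0). Count: 1.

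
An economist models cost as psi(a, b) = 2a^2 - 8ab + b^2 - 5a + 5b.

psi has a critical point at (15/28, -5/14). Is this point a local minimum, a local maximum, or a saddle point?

The Hessian of psi is constant: H = [[4, -8], [-8, 2]].
det(H) = 4·2 − (-8)² = -56.
Since det(H) < 0, H is indefinite and the critical point is a saddle point.

saddle point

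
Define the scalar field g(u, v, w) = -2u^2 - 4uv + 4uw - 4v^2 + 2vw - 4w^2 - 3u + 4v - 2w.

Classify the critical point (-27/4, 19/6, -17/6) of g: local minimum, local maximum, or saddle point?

The Hessian is constant: H = [[-4, -4, 4], [-4, -8, 2], [4, 2, -8]].
Leading principal minors: Δ₁ = -4, Δ₂ = 16, Δ₃ = -48.
The minors alternate sign starting negative (−, +, −), so H is negative definite: a local maximum.

local maximum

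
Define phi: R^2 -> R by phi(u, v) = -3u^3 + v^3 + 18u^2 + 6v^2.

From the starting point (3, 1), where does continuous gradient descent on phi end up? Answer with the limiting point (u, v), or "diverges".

(0, 0)

phi is separable, so gradient descent decouples: u follows -∂phi/∂u, v follows -∂phi/∂v.
∂phi/∂u = -9u(u - 4); at u=3 this is 27, so u decreases.
∂phi/∂v = 3v(v + 4); at v=1 this is 15, so v decreases.
u converges to its nearest critical value 0 (a local min of the u-part); v converges to 0. The iterate converges to (0, 0).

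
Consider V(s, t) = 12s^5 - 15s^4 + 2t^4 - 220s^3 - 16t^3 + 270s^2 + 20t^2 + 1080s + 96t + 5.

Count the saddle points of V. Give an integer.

V separates as a function of s plus a function of t, so ∇V=0 decouples.
∂V/∂s = 60(s - 3)(s - 2)(s + 1)(s + 3) = 0 at s ∈ {-3, -1, 2, 3}; ∂V/∂t = 8(t - 4)(t - 3)(t + 1) = 0 at t ∈ {-1, 3, 4}.
The Hessian is diagonal: diag(V_ss, V_tt). Second derivatives: V_ss(-3)=-3600, V_ss(-1)=1440, V_ss(2)=-900, V_ss(3)=1440; V_tt(-1)=160, V_tt(3)=-32, V_tt(4)=40.
Saddle points occur where the two diagonal entries have opposite signs: (-3, -1), (-3, 4), (-1, 3), (2, -1), (2, 4), (3, 3). Count: 6.

6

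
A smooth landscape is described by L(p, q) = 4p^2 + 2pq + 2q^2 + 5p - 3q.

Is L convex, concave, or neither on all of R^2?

L is quadratic, so its Hessian is the constant matrix H = [[8, 2], [2, 4]].
det(H) = 28, tr(H) = 12.
det(H) > 0 and tr(H) > 0, so H is positive definite everywhere: convex.

convex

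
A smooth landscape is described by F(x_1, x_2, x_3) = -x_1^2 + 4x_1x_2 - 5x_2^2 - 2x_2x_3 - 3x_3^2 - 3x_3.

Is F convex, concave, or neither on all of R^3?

F is quadratic, so its Hessian is the constant matrix H = [[-2, 4, 0], [4, -10, -2], [0, -2, -6]].
Leading principal minors: -2, 4, -16.
Signs alternate −, +, − ⇒ H ≺ 0 ⇒ concave.

concave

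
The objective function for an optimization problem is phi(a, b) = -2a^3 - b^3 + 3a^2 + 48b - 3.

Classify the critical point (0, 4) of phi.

The mixed partial ∂²phi/∂a∂b is 0, so the Hessian at any point is diag(phi_aa, phi_bb) = diag(6(-2a + 1), -6b).
At (0, 4): H = diag(6, -24).
The eigenvalues have opposite signs, so H is indefinite: a saddle point.

saddle point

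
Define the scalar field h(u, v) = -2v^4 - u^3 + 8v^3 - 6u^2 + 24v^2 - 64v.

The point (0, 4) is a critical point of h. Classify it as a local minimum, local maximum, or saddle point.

The mixed partial ∂²h/∂u∂v is 0, so the Hessian at any point is diag(h_uu, h_vv) = diag(-6(u + 2), 24(-v^2 + 2v + 2)).
At (0, 4): H = diag(-12, -144).
Both eigenvalues are negative, so H is negative definite: a local maximum.

local maximum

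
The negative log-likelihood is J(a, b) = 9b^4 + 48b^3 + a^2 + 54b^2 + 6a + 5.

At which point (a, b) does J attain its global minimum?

J(a,b) separates as P(a) + Q(b) + 5, so its minimum is min P + min Q + 5.
P'(a) = 2a + 6 vanishes at a ∈ {-3}; Q'(b) = 36b(b + 1)(b + 3) vanishes at b ∈ {-3, -1, 0}.
Local minima of P (where P''>0): P(-3)=-9. Local minima of Q: Q(-3)=-81, Q(0)=0.
So the global minimum of J is P(-3) + Q(-3) + 5 = -9 − 81 + 5 = -85, attained at (-3, -3).

(-3, -3)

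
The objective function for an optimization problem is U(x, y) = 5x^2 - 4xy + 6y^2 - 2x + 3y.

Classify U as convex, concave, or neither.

convex

U is quadratic, so its Hessian is the constant matrix H = [[10, -4], [-4, 12]].
det(H) = 104, tr(H) = 22.
det(H) > 0 and tr(H) > 0, so H is positive definite everywhere: convex.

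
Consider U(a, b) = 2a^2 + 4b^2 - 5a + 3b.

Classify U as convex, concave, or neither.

convex

U is quadratic, so its Hessian is the constant matrix H = [[4, 0], [0, 8]].
det(H) = 32, tr(H) = 12.
det(H) > 0 and tr(H) > 0, so H is positive definite everywhere: convex.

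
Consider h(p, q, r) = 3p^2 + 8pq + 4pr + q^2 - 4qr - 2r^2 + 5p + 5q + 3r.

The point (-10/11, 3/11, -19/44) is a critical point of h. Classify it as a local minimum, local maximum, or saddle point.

saddle point

The Hessian is constant: H = [[6, 8, 4], [8, 2, -4], [4, -4, -4]].
Leading principal minors: Δ₁ = 6, Δ₂ = -52, Δ₃ = -176.
The minors fit neither the all-positive nor the alternating-sign pattern, so H is indefinite: a saddle point.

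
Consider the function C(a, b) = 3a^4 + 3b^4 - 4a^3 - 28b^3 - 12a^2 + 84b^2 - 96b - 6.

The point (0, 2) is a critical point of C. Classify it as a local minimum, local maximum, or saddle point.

The mixed partial ∂²C/∂a∂b is 0, so the Hessian at any point is diag(C_aa, C_bb) = diag(12(3a^2 - 2a - 2), 12(3b^2 - 14b + 14)).
At (0, 2): H = diag(-24, -24).
Both eigenvalues are negative, so H is negative definite: a local maximum.

local maximum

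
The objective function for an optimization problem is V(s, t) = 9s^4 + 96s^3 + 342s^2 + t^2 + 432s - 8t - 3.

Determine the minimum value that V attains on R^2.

-196

V(s,t) separates as P(s) + Q(t) − 3, so its minimum is min P + min Q − 3.
P'(s) = 36(s + 1)(s + 3)(s + 4) vanishes at s ∈ {-4, -3, -1}; Q'(t) = 2(t - 4) vanishes at t ∈ {4}.
Local minima of P (where P''>0): P(-4)=-96, P(-1)=-177. Local minima of Q: Q(4)=-16.
So the global minimum of V is P(-1) + Q(4) − 3 = -177 − 16 − 3 = -196, attained at (-1, 4).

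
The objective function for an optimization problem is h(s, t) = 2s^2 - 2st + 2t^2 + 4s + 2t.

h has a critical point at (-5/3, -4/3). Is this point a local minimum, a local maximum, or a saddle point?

The Hessian of h is constant: H = [[4, -2], [-2, 4]].
det(H) = 4·4 − (-2)² = 12.
det(H) > 0 and tr(H) = 8 > 0, so H is positive definite and the point is a local minimum.

local minimum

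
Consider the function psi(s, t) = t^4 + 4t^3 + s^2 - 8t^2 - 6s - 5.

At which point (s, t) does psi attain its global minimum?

psi(s,t) separates as P(s) + Q(t) − 5, so its minimum is min P + min Q − 5.
P'(s) = 2s - 6 vanishes at s ∈ {3}; Q'(t) = 4t(t - 1)(t + 4) vanishes at t ∈ {-4, 0, 1}.
Local minima of P (where P''>0): P(3)=-9. Local minima of Q: Q(-4)=-128, Q(1)=-3.
So the global minimum of psi is P(3) + Q(-4) − 5 = -9 − 128 − 5 = -142, attained at (3, -4).

(3, -4)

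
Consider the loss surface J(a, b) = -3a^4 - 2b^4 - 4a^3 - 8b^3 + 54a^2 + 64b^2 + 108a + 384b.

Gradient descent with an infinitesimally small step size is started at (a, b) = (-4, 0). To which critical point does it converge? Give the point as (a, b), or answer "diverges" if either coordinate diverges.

diverges

J is separable, so gradient descent decouples: a follows -∂J/∂a, b follows -∂J/∂b.
∂J/∂a = -12(a - 3)(a + 1)(a + 3); at a=-4 this is 252, so a decreases.
∂J/∂b = -8(b - 4)(b + 3)(b + 4); at b=0 this is 384, so b decreases.
The a-coordinate has no critical point in that direction and runs off to infinity.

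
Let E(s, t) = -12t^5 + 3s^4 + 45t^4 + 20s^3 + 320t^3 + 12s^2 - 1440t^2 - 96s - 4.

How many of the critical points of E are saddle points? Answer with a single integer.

E separates as a function of s plus a function of t, so ∇E=0 decouples.
∂E/∂s = 12(s - 1)(s + 2)(s + 4) = 0 at s ∈ {-4, -2, 1}; ∂E/∂t = -60t(t - 4)(t - 3)(t + 4) = 0 at t ∈ {-4, 0, 3, 4}.
The Hessian is diagonal: diag(E_ss, E_tt). Second derivatives: E_ss(-4)=120, E_ss(-2)=-72, E_ss(1)=180; E_tt(-4)=13440, E_tt(0)=-2880, E_tt(3)=1260, E_tt(4)=-1920.
Saddle points occur where the two diagonal entries have opposite signs: (-4, 0), (-4, 4), (-2, -4), (-2, 3), (1, 0), (1, 4). Count: 6.

6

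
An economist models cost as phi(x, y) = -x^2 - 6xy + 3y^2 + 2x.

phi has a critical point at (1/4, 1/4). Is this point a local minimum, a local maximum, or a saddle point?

saddle point

The Hessian of phi is constant: H = [[-2, -6], [-6, 6]].
det(H) = (-2)·6 − (-6)² = -48.
Since det(H) < 0, H is indefinite and the critical point is a saddle point.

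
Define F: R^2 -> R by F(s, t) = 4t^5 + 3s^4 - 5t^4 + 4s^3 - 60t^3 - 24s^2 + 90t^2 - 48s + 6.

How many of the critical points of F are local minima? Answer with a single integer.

F separates as a function of s plus a function of t, so ∇F=0 decouples.
∂F/∂s = 12(s - 2)(s + 1)(s + 2) = 0 at s ∈ {-2, -1, 2}; ∂F/∂t = 20t(t - 3)(t - 1)(t + 3) = 0 at t ∈ {-3, 0, 1, 3}.
The Hessian is diagonal: diag(F_ss, F_tt). Second derivatives: F_ss(-2)=48, F_ss(-1)=-36, F_ss(2)=144; F_tt(-3)=-1440, F_tt(0)=180, F_tt(1)=-160, F_tt(3)=720.
Local minima occur where both diagonal entries positive: (-2, 0), (-2, 3), (2, 0), (2, 3). Count: 4.

4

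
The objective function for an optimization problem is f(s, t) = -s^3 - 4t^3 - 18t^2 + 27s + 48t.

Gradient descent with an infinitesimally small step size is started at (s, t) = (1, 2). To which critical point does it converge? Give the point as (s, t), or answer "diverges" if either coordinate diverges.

f is separable, so gradient descent decouples: s follows -∂f/∂s, t follows -∂f/∂t.
∂f/∂s = -3(s - 3)(s + 3); at s=1 this is 24, so s decreases.
∂f/∂t = -12(t - 1)(t + 4); at t=2 this is -72, so t increases.
The t-coordinate has no critical point in that direction and runs off to infinity.

diverges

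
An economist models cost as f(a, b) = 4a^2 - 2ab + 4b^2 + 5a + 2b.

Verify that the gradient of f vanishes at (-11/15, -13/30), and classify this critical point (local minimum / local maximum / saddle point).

∇f = (8a - 2b + 5, -2a + 8b + 2); substituting (-11/15, -13/30) gives ∇f = (0, 0), so (-11/15, -13/30) is indeed a critical point.
The Hessian of f is constant: H = [[8, -2], [-2, 8]].
det(H) = 8·8 − (-2)² = 60.
det(H) > 0 and tr(H) = 16 > 0, so H is positive definite and the point is a local minimum.

local minimum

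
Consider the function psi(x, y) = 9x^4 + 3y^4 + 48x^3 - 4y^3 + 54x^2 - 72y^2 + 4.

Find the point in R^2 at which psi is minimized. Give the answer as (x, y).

psi(x,y) separates as P(x) + Q(y) + 4, so its minimum is min P + min Q + 4.
P'(x) = 36x(x + 1)(x + 3) vanishes at x ∈ {-3, -1, 0}; Q'(y) = 12y(y - 4)(y + 3) vanishes at y ∈ {-3, 0, 4}.
Local minima of P (where P''>0): P(-3)=-81, P(0)=0. Local minima of Q: Q(-3)=-297, Q(4)=-640.
So the global minimum of psi is P(-3) + Q(4) + 4 = -81 − 640 + 4 = -717, attained at (-3, 4).

(-3, 4)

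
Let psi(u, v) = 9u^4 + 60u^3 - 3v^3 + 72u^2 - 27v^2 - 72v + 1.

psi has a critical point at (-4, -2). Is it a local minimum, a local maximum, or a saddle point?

saddle point

The mixed partial ∂²psi/∂u∂v is 0, so the Hessian at any point is diag(psi_uu, psi_vv) = diag(36(3u^2 + 10u + 4), -18(v + 3)).
At (-4, -2): H = diag(432, -18).
The eigenvalues have opposite signs, so H is indefinite: a saddle point.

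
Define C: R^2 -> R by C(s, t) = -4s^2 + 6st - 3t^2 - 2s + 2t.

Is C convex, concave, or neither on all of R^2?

concave

C is quadratic, so its Hessian is the constant matrix H = [[-8, 6], [6, -6]].
det(H) = 12, tr(H) = -14.
det(H) > 0 and tr(H) < 0, so H is negative definite everywhere: concave.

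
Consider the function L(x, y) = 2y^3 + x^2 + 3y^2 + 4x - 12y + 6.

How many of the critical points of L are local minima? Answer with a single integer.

L separates as a function of x plus a function of y, so ∇L=0 decouples.
∂L/∂x = 2(x + 2) = 0 at x ∈ {-2}; ∂L/∂y = 6(y - 1)(y + 2) = 0 at y ∈ {-2, 1}.
The Hessian is diagonal: diag(L_xx, L_yy). Second derivatives: L_xx(-2)=2; L_yy(-2)=-18, L_yy(1)=18.
Local minima occur where both diagonal entries positive: (-2, 1). Count: 1.

1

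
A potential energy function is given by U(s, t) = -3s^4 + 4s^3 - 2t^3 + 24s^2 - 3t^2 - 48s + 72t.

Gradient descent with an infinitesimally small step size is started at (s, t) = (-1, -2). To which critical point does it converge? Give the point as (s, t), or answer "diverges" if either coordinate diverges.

(1, -4)

U is separable, so gradient descent decouples: s follows -∂U/∂s, t follows -∂U/∂t.
∂U/∂s = -12(s - 2)(s - 1)(s + 2); at s=-1 this is -72, so s increases.
∂U/∂t = -6(t - 3)(t + 4); at t=-2 this is 60, so t decreases.
s converges to its nearest critical value 1 (a local min of the s-part); t converges to -4. The iterate converges to (1, -4).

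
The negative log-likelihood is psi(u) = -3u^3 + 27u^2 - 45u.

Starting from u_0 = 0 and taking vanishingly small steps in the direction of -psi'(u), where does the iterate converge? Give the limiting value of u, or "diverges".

1

psi'(u) = -9(u - 5)(u - 1), so psi'(0) = -45.
Gradient descent moves in the -psi' direction, i.e. u is increasing.
The nearest critical point in that direction is u = 1, where psi'' = 36 > 0 (a local minimum). The iterate converges there.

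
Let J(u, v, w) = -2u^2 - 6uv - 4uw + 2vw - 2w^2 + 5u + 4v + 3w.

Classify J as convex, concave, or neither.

neither

J is quadratic, so its Hessian is the constant matrix H = [[-4, -6, -4], [-6, 0, 2], [-4, 2, -4]].
Leading principal minors: -4, -36, 256.
Neither pattern holds ⇒ H is indefinite ⇒ neither convex nor concave.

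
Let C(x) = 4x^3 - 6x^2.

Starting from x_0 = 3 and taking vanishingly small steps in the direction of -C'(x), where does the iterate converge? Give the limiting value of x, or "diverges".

1

C'(x) = 12x(x - 1), so C'(3) = 72.
Gradient descent moves in the -C' direction, i.e. x is decreasing.
The nearest critical point in that direction is x = 1, where C'' = 12 > 0 (a local minimum). The iterate converges there.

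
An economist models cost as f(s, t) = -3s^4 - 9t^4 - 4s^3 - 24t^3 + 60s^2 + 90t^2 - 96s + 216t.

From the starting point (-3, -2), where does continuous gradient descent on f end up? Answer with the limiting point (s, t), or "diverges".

f is separable, so gradient descent decouples: s follows -∂f/∂s, t follows -∂f/∂t.
∂f/∂s = -12(s - 2)(s - 1)(s + 4); at s=-3 this is -240, so s increases.
∂f/∂t = -36(t - 2)(t + 1)(t + 3); at t=-2 this is -144, so t increases.
s converges to its nearest critical value 1 (a local min of the s-part); t converges to -1. The iterate converges to (1, -1).

(1, -1)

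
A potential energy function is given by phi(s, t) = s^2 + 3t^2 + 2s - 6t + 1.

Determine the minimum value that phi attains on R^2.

-3

phi(s,t) separates as P(s) + Q(t) + 1, so its minimum is min P + min Q + 1.
P'(s) = 2s + 2 vanishes at s ∈ {-1}; Q'(t) = 6(t - 1) vanishes at t ∈ {1}.
Local minima of P (where P''>0): P(-1)=-1. Local minima of Q: Q(1)=-3.
So the global minimum of phi is P(-1) + Q(1) + 1 = -1 − 3 + 1 = -3, attained at (-1, 1).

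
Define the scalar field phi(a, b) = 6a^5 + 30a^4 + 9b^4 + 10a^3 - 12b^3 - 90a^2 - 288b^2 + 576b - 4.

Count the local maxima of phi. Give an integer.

phi separates as a function of a plus a function of b, so ∇phi=0 decouples.
∂phi/∂a = 30a(a - 1)(a + 2)(a + 3) = 0 at a ∈ {-3, -2, 0, 1}; ∂phi/∂b = 36(b - 4)(b - 1)(b + 4) = 0 at b ∈ {-4, 1, 4}.
The Hessian is diagonal: diag(phi_aa, phi_bb). Second derivatives: phi_aa(-3)=-360, phi_aa(-2)=180, phi_aa(0)=-180, phi_aa(1)=360; phi_bb(-4)=1440, phi_bb(1)=-540, phi_bb(4)=864.
Local maxima occur where both diagonal entries negative: (-3, 1), (0, 1). Count: 2.

2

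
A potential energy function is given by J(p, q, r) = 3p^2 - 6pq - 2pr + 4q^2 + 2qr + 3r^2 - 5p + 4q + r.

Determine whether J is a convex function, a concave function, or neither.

J is quadratic, so its Hessian is the constant matrix H = [[6, -6, -2], [-6, 8, 2], [-2, 2, 6]].
Leading principal minors: 6, 12, 64.
All positive ⇒ H ≻ 0 ⇒ convex.

convex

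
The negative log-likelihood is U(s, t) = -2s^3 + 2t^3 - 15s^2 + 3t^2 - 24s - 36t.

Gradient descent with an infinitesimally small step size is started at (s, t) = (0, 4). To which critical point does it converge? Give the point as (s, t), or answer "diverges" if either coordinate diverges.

U is separable, so gradient descent decouples: s follows -∂U/∂s, t follows -∂U/∂t.
∂U/∂s = -6(s + 1)(s + 4); at s=0 this is -24, so s increases.
∂U/∂t = 6(t - 2)(t + 3); at t=4 this is 84, so t decreases.
The s-coordinate has no critical point in that direction and runs off to infinity.

diverges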